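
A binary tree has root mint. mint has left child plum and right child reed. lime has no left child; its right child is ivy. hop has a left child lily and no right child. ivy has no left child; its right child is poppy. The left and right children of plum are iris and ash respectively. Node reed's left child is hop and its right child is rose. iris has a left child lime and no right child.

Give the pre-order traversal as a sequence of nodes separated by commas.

mint, plum, iris, lime, ivy, poppy, ash, reed, hop, lily, rose

Pre-order visits the node, then its left subtree, then its right subtree.
Visit mint.
At mint: go left to plum.
  Visit plum.
  At plum: go left to iris.
    Visit iris.
    At iris: go left to lime.
      Visit lime.
      At lime: no left child.
      At lime: go right to ivy.
        Visit ivy.
        At ivy: no left child.
        At ivy: go right to poppy.
          poppy is a leaf — visit poppy.
    At iris: no right child.
  At plum: go right to ash.
    ash is a leaf — visit ash.
At mint: go right to reed.
  Visit reed.
  At reed: go left to hop.
    Visit hop.
    At hop: go left to lily.
      lily is a leaf — visit lily.
    At hop: no right child.
  At reed: go right to rose.
    rose is a leaf — visit rose.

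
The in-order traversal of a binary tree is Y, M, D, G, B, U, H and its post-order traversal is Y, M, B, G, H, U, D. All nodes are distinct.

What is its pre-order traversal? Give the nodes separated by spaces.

The last element of post-order is the root; it splits in-order into left and right subtrees.
Root D: left subtree has 2 nodes {Y, M}, right has 4 {G, B, U, H}.
  Root M: left subtree has 1 node {Y}, right has 0 { }.
  Root U: left subtree has 2 nodes {G, B}, right has 1 {H}.
    Root G: left subtree has 0 nodes { }, right has 1 {B}.

D M Y U G B H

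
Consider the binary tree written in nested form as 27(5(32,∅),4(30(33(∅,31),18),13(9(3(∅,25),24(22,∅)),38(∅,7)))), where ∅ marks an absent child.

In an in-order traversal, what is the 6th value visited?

In-order visits the left subtree, then the node, then the right subtree.
At 27: go left to 5.
  At 5: go left to 32.
    32 is a leaf — visit 32.
  Visit 5.
  At 5: no right child.
Visit 27.
At 27: go right to 4.
  At 4: go left to 30.
    At 30: go left to 33.
      At 33: no left child.
      Visit 33.
      At 33: go right to 31.
        31 is a leaf — visit 31.
    Visit 30.
    At 30: go right to 18.
      18 is a leaf — visit 18.
  Visit 4.
  At 4: go right to 13.
    At 13: go left to 9.
      At 9: go left to 3.
        At 3: no left child.
        Visit 3.
        At 3: go right to 25.
          25 is a leaf — visit 25.
      Visit 9.
      At 9: go right to 24.
        At 24: go left to 22.
          22 is a leaf — visit 22.
        Visit 24.
        At 24: no right child.
    Visit 13.
    At 13: go right to 38.
      At 38: no left child.
      Visit 38.
      At 38: go right to 7.
        7 is a leaf — visit 7.
Full in-order sequence: 32, 5, 27, 33, 31, 30, 18, 4, 3, 25, 9, 22, 24, 13, 38, 7.

30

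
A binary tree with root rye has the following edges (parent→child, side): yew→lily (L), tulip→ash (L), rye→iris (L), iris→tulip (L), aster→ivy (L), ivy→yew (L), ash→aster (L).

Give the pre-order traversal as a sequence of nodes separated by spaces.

rye iris tulip ash aster ivy yew lily

Pre-order visits the node, then its left subtree, then its right subtree.
Visit rye.
At rye: go left to iris.
  Visit iris.
  At iris: go left to tulip.
    Visit tulip.
    At tulip: go left to ash.
      Visit ash.
      At ash: go left to aster.
        Visit aster.
        At aster: go left to ivy.
          Visit ivy.
          At ivy: go left to yew.
            Visit yew.
            At yew: go left to lily.
              lily is a leaf — visit lily.
            At yew: no right child.
          At ivy: no right child.
        At aster: no right child.
      At ash: no right child.
    At tulip: no right child.
  At iris: no right child.
At rye: no right child.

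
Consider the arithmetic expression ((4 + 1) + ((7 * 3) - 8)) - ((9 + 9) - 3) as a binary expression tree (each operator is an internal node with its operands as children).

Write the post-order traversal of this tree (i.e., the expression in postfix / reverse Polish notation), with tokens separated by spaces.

Post-order on an expression tree gives postfix notation: for each operator, emit left operand, right operand, then the operator.

4 1 + 7 3 * 8 - + 9 9 + 3 - -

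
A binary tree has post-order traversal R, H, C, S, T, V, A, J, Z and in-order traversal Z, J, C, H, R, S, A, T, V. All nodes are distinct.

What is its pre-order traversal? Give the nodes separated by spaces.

Z J A S C H R V T

The last element of post-order is the root; it splits in-order into left and right subtrees.
Root Z: left subtree has 0 nodes { }, right has 8 {J, C, H, R, S, A, T, V}.
  Root J: left subtree has 0 nodes { }, right has 7 {C, H, R, S, A, T, V}.
    Root A: left subtree has 4 nodes {C, H, R, S}, right has 2 {T, V}.
      Root S: left subtree has 3 nodes {C, H, R}, right has 0 { }.
        Root C: left subtree has 0 nodes { }, right has 2 {H, R}.
          Root H: left subtree has 0 nodes { }, right has 1 {R}.
      Root V: left subtree has 1 node {T}, right has 0 { }.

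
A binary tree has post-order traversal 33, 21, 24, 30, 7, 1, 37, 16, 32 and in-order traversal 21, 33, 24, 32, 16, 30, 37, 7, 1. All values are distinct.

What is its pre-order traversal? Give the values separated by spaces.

The last element of post-order is the root; it splits in-order into left and right subtrees.
Root 32: left subtree has 3 nodes {21, 33, 24}, right has 5 {16, 30, 37, 7, 1}.
  Root 24: left subtree has 2 nodes {21, 33}, right has 0 { }.
    Root 21: left subtree has 0 nodes { }, right has 1 {33}.
  Root 16: left subtree has 0 nodes { }, right has 4 {30, 37, 7, 1}.
    Root 37: left subtree has 1 node {30}, right has 2 {7, 1}.
      Root 1: left subtree has 1 node {7}, right has 0 { }.

32 24 21 33 16 37 30 1 7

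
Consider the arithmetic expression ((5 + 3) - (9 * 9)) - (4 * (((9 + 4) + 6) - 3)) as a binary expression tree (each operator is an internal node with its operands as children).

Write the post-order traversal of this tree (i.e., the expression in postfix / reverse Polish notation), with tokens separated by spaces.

5 3 + 9 9 * - 4 9 4 + 6 + 3 - * -

Post-order on an expression tree gives postfix notation: for each operator, emit left operand, right operand, then the operator.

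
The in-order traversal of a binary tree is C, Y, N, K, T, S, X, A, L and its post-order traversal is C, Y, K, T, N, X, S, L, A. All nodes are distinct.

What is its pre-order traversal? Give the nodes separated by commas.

A, S, N, Y, C, T, K, X, L

The last element of post-order is the root; it splits in-order into left and right subtrees.
Root A: left subtree has 7 nodes {C, Y, N, K, T, S, X}, right has 1 {L}.
  Root S: left subtree has 5 nodes {C, Y, N, K, T}, right has 1 {X}.
    Root N: left subtree has 2 nodes {C, Y}, right has 2 {K, T}.
      Root Y: left subtree has 1 node {C}, right has 0 { }.
      Root T: left subtree has 1 node {K}, right has 0 { }.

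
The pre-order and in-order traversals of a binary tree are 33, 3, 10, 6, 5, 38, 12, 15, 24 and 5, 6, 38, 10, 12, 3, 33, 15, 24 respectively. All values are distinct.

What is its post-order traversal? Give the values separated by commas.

The first element of pre-order is the root; it splits in-order into left and right subtrees.
Root 33: left subtree has 6 nodes {5, 6, 38, 10, 12, 3}, right has 2 {15, 24}.
  Root 3: left subtree has 5 nodes {5, 6, 38, 10, 12}, right has 0 { }.
    Root 10: left subtree has 3 nodes {5, 6, 38}, right has 1 {12}.
      Root 6: left subtree has 1 node {5}, right has 1 {38}.
  Root 15: left subtree has 0 nodes { }, right has 1 {24}.

5, 38, 6, 12, 10, 3, 24, 15, 33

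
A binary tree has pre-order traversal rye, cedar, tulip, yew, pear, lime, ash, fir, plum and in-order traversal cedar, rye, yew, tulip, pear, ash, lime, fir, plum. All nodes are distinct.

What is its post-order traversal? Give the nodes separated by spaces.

cedar yew ash plum fir lime pear tulip rye

The first element of pre-order is the root; it splits in-order into left and right subtrees.
Root rye: left subtree has 1 node {cedar}, right has 7 {yew, tulip, pear, ash, lime, fir, plum}.
  Root tulip: left subtree has 1 node {yew}, right has 5 {pear, ash, lime, fir, plum}.
    Root pear: left subtree has 0 nodes { }, right has 4 {ash, lime, fir, plum}.
      Root lime: left subtree has 1 node {ash}, right has 2 {fir, plum}.
        Root fir: left subtree has 0 nodes { }, right has 1 {plum}.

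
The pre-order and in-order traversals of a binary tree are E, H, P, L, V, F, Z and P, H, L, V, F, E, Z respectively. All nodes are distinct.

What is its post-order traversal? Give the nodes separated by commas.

The first element of pre-order is the root; it splits in-order into left and right subtrees.
Root E: left subtree has 5 nodes {P, H, L, V, F}, right has 1 {Z}.
  Root H: left subtree has 1 node {P}, right has 3 {L, V, F}.
    Root L: left subtree has 0 nodes { }, right has 2 {V, F}.
      Root V: left subtree has 0 nodes { }, right has 1 {F}.

P, F, V, L, H, Z, E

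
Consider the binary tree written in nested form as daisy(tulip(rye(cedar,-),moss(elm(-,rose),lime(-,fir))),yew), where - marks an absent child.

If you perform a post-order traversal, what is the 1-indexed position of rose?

Post-order visits the left subtree, then the right subtree, then the node.
At daisy: go left to tulip.
  At tulip: go left to rye.
    At rye: go left to cedar.
      cedar is a leaf — visit cedar.
    At rye: no right child.
    Visit rye.
  At tulip: go right to moss.
    At moss: go left to elm.
      At elm: no left child.
      At elm: go right to rose.
        rose is a leaf — visit rose.
      Visit elm.
    At moss: go right to lime.
      At lime: no left child.
      At lime: go right to fir.
        fir is a leaf — visit fir.
      Visit lime.
    Visit moss.
  Visit tulip.
At daisy: go right to yew.
  yew is a leaf — visit yew.
Visit daisy.
Full post-order sequence: cedar, rye, rose, elm, fir, lime, moss, tulip, yew, daisy.

3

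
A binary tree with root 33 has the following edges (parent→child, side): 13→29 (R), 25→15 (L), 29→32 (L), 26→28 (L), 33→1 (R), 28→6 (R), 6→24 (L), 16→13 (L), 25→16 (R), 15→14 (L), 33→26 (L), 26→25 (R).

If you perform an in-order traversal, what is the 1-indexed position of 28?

1

In-order visits the left subtree, then the node, then the right subtree.
At 33: go left to 26.
  At 26: go left to 28.
    At 28: no left child.
    Visit 28.
    At 28: go right to 6.
      At 6: go left to 24.
        24 is a leaf — visit 24.
      Visit 6.
      At 6: no right child.
  Visit 26.
  At 26: go right to 25.
    At 25: go left to 15.
      At 15: go left to 14.
        14 is a leaf — visit 14.
      Visit 15.
      At 15: no right child.
    Visit 25.
    At 25: go right to 16.
      At 16: go left to 13.
        At 13: no left child.
        Visit 13.
        At 13: go right to 29.
          At 29: go left to 32.
            32 is a leaf — visit 32.
          Visit 29.
          At 29: no right child.
      Visit 16.
      At 16: no right child.
Visit 33.
At 33: go right to 1.
  1 is a leaf — visit 1.
Full in-order sequence: 28, 24, 6, 26, 14, 15, 25, 13, 32, 29, 16, 33, 1.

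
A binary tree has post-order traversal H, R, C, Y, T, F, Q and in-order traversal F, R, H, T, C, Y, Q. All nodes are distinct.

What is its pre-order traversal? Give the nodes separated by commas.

Q, F, T, R, H, Y, C

The last element of post-order is the root; it splits in-order into left and right subtrees.
Root Q: left subtree has 6 nodes {F, R, H, T, C, Y}, right has 0 { }.
  Root F: left subtree has 0 nodes { }, right has 5 {R, H, T, C, Y}.
    Root T: left subtree has 2 nodes {R, H}, right has 2 {C, Y}.
      Root R: left subtree has 0 nodes { }, right has 1 {H}.
      Root Y: left subtree has 1 node {C}, right has 0 { }.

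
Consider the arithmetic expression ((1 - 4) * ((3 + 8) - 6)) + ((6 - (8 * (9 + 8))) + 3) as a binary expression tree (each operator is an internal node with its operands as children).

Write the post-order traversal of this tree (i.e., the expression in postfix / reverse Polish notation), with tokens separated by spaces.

1 4 - 3 8 + 6 - * 6 8 9 8 + * - 3 + +

Post-order on an expression tree gives postfix notation: for each operator, emit left operand, right operand, then the operator.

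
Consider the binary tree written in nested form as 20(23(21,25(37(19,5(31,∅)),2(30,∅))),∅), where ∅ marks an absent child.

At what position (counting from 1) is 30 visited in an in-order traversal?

In-order visits the left subtree, then the node, then the right subtree.
At 20: go left to 23.
  At 23: go left to 21.
    21 is a leaf — visit 21.
  Visit 23.
  At 23: go right to 25.
    At 25: go left to 37.
      At 37: go left to 19.
        19 is a leaf — visit 19.
      Visit 37.
      At 37: go right to 5.
        At 5: go left to 31.
          31 is a leaf — visit 31.
        Visit 5.
        At 5: no right child.
    Visit 25.
    At 25: go right to 2.
      At 2: go left to 30.
        30 is a leaf — visit 30.
      Visit 2.
      At 2: no right child.
Visit 20.
At 20: no right child.
Full in-order sequence: 21, 23, 19, 37, 31, 5, 25, 30, 2, 20.

8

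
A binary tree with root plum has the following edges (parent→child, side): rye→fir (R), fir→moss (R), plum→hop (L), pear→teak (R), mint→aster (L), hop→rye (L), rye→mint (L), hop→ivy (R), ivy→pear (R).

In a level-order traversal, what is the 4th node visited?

Level-order visits nodes level by level from the root, left to right within each level.
Level 0: plum
Level 1: hop
Level 2: rye, ivy
Level 3: mint, fir, pear
Level 4: aster, moss, teak
Full level-order sequence: plum, hop, rye, ivy, mint, fir, pear, aster, moss, teak.

ivy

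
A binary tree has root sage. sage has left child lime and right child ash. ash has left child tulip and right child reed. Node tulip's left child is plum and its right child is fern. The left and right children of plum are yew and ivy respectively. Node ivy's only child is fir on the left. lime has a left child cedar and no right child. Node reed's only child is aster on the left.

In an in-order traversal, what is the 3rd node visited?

In-order visits the left subtree, then the node, then the right subtree.
At sage: go left to lime.
  At lime: go left to cedar.
    cedar is a leaf — visit cedar.
  Visit lime.
  At lime: no right child.
Visit sage.
At sage: go right to ash.
  At ash: go left to tulip.
    At tulip: go left to plum.
      At plum: go left to yew.
        yew is a leaf — visit yew.
      Visit plum.
      At plum: go right to ivy.
        At ivy: go left to fir.
          fir is a leaf — visit fir.
        Visit ivy.
        At ivy: no right child.
    Visit tulip.
    At tulip: go right to fern.
      fern is a leaf — visit fern.
  Visit ash.
  At ash: go right to reed.
    At reed: go left to aster.
      aster is a leaf — visit aster.
    Visit reed.
    At reed: no right child.
Full in-order sequence: cedar, lime, sage, yew, plum, fir, ivy, tulip, fern, ash, aster, reed.

sage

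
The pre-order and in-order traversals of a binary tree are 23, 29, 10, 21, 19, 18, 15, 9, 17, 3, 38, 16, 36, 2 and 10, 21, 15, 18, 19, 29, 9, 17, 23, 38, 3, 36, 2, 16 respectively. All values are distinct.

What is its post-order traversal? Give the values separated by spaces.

The first element of pre-order is the root; it splits in-order into left and right subtrees.
Root 23: left subtree has 8 nodes {10, 21, 15, 18, 19, 29, 9, 17}, right has 5 {38, 3, 36, 2, 16}.
  Root 29: left subtree has 5 nodes {10, 21, 15, 18, 19}, right has 2 {9, 17}.
    Root 10: left subtree has 0 nodes { }, right has 4 {21, 15, 18, 19}.
      Root 21: left subtree has 0 nodes { }, right has 3 {15, 18, 19}.
        Root 19: left subtree has 2 nodes {15, 18}, right has 0 { }.
          Root 18: left subtree has 1 node {15}, right has 0 { }.
    Root 9: left subtree has 0 nodes { }, right has 1 {17}.
  Root 3: left subtree has 1 node {38}, right has 3 {36, 2, 16}.
    Root 16: left subtree has 2 nodes {36, 2}, right has 0 { }.
      Root 36: left subtree has 0 nodes { }, right has 1 {2}.

15 18 19 21 10 17 9 29 38 2 36 16 3 23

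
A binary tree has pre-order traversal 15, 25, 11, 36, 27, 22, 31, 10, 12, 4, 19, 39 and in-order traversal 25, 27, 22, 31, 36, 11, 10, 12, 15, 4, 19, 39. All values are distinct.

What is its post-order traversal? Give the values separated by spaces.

The first element of pre-order is the root; it splits in-order into left and right subtrees.
Root 15: left subtree has 8 nodes {25, 27, 22, 31, 36, 11, 10, 12}, right has 3 {4, 19, 39}.
  Root 25: left subtree has 0 nodes { }, right has 7 {27, 22, 31, 36, 11, 10, 12}.
    Root 11: left subtree has 4 nodes {27, 22, 31, 36}, right has 2 {10, 12}.
      Root 36: left subtree has 3 nodes {27, 22, 31}, right has 0 { }.
        Root 27: left subtree has 0 nodes { }, right has 2 {22, 31}.
          Root 22: left subtree has 0 nodes { }, right has 1 {31}.
      Root 10: left subtree has 0 nodes { }, right has 1 {12}.
  Root 4: left subtree has 0 nodes { }, right has 2 {19, 39}.
    Root 19: left subtree has 0 nodes { }, right has 1 {39}.

31 22 27 36 12 10 11 25 39 19 4 15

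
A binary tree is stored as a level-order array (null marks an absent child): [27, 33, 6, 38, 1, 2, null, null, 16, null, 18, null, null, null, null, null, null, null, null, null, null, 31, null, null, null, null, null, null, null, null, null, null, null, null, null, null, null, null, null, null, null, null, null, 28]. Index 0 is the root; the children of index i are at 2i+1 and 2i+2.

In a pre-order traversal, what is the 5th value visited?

Pre-order visits the node, then its left subtree, then its right subtree.
Visit 27.
At 27: go left to 33.
  Visit 33.
  At 33: go left to 38.
    Visit 38.
    At 38: no left child.
    At 38: go right to 16.
      16 is a leaf — visit 16.
  At 33: go right to 1.
    Visit 1.
    At 1: no left child.
    At 1: go right to 18.
      Visit 18.
      At 18: go left to 31.
        Visit 31.
        At 31: go left to 28.
          28 is a leaf — visit 28.
        At 31: no right child.
      At 18: no right child.
At 27: go right to 6.
  Visit 6.
  At 6: go left to 2.
    2 is a leaf — visit 2.
  At 6: no right child.
Full pre-order sequence: 27, 33, 38, 16, 1, 18, 31, 28, 6, 2.

1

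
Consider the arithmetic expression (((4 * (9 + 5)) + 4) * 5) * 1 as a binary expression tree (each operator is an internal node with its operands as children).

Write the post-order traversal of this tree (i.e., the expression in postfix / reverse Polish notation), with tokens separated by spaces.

Post-order on an expression tree gives postfix notation: for each operator, emit left operand, right operand, then the operator.

4 9 5 + * 4 + 5 * 1 *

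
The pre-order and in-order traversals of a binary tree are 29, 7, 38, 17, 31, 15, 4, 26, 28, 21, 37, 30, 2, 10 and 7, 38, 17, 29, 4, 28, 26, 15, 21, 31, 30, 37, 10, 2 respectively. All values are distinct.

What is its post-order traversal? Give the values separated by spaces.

17 38 7 28 26 4 21 15 30 10 2 37 31 29

The first element of pre-order is the root; it splits in-order into left and right subtrees.
Root 29: left subtree has 3 nodes {7, 38, 17}, right has 10 {4, 28, 26, 15, 21, 31, 30, 37, 10, 2}.
  Root 7: left subtree has 0 nodes { }, right has 2 {38, 17}.
    Root 38: left subtree has 0 nodes { }, right has 1 {17}.
  Root 31: left subtree has 5 nodes {4, 28, 26, 15, 21}, right has 4 {30, 37, 10, 2}.
    Root 15: left subtree has 3 nodes {4, 28, 26}, right has 1 {21}.
      Root 4: left subtree has 0 nodes { }, right has 2 {28, 26}.
        Root 26: left subtree has 1 node {28}, right has 0 { }.
    Root 37: left subtree has 1 node {30}, right has 2 {10, 2}.
      Root 2: left subtree has 1 node {10}, right has 0 { }.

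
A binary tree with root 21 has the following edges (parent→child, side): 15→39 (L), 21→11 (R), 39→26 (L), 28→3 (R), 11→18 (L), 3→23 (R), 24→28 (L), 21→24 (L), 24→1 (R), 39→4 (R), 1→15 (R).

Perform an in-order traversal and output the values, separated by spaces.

In-order visits the left subtree, then the node, then the right subtree.
At 21: go left to 24.
  At 24: go left to 28.
    At 28: no left child.
    Visit 28.
    At 28: go right to 3.
      At 3: no left child.
      Visit 3.
      At 3: go right to 23.
        23 is a leaf — visit 23.
  Visit 24.
  At 24: go right to 1.
    At 1: no left child.
    Visit 1.
    At 1: go right to 15.
      At 15: go left to 39.
        At 39: go left to 26.
          26 is a leaf — visit 26.
        Visit 39.
        At 39: go right to 4.
          4 is a leaf — visit 4.
      Visit 15.
      At 15: no right child.
Visit 21.
At 21: go right to 11.
  At 11: go left to 18.
    18 is a leaf — visit 18.
  Visit 11.
  At 11: no right child.

28 3 23 24 1 26 39 4 15 21 18 11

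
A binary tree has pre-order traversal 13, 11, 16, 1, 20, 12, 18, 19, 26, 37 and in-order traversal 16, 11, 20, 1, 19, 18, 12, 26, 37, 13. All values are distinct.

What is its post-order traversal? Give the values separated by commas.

16, 20, 19, 18, 37, 26, 12, 1, 11, 13

The first element of pre-order is the root; it splits in-order into left and right subtrees.
Root 13: left subtree has 9 nodes {16, 11, 20, 1, 19, 18, 12, 26, 37}, right has 0 { }.
  Root 11: left subtree has 1 node {16}, right has 7 {20, 1, 19, 18, 12, 26, 37}.
    Root 1: left subtree has 1 node {20}, right has 5 {19, 18, 12, 26, 37}.
      Root 12: left subtree has 2 nodes {19, 18}, right has 2 {26, 37}.
        Root 18: left subtree has 1 node {19}, right has 0 { }.
        Root 26: left subtree has 0 nodes { }, right has 1 {37}.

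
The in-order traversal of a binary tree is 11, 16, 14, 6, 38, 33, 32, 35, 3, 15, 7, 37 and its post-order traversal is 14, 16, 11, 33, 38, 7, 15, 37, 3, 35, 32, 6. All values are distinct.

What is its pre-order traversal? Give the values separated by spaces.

6 11 16 14 32 38 33 35 3 37 15 7

The last element of post-order is the root; it splits in-order into left and right subtrees.
Root 6: left subtree has 3 nodes {11, 16, 14}, right has 8 {38, 33, 32, 35, 3, 15, 7, 37}.
  Root 11: left subtree has 0 nodes { }, right has 2 {16, 14}.
    Root 16: left subtree has 0 nodes { }, right has 1 {14}.
  Root 32: left subtree has 2 nodes {38, 33}, right has 5 {35, 3, 15, 7, 37}.
    Root 38: left subtree has 0 nodes { }, right has 1 {33}.
    Root 35: left subtree has 0 nodes { }, right has 4 {3, 15, 7, 37}.
      Root 3: left subtree has 0 nodes { }, right has 3 {15, 7, 37}.
        Root 37: left subtree has 2 nodes {15, 7}, right has 0 { }.
          Root 15: left subtree has 0 nodes { }, right has 1 {7}.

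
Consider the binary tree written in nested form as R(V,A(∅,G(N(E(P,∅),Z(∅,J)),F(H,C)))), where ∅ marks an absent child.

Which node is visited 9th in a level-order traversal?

Level-order visits nodes level by level from the root, left to right within each level.
Level 0: R
Level 1: V, A
Level 2: G
Level 3: N, F
Level 4: E, Z, H, C
Level 5: P, J
Full level-order sequence: R, V, A, G, N, F, E, Z, H, C, P, J.

H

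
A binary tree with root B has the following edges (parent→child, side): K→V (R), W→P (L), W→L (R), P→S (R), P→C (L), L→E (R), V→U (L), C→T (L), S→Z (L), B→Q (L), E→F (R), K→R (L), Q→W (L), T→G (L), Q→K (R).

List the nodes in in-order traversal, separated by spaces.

In-order visits the left subtree, then the node, then the right subtree.
At B: go left to Q.
  At Q: go left to W.
    At W: go left to P.
      At P: go left to C.
        At C: go left to T.
          At T: go left to G.
            G is a leaf — visit G.
          Visit T.
          At T: no right child.
        Visit C.
        At C: no right child.
      Visit P.
      At P: go right to S.
        At S: go left to Z.
          Z is a leaf — visit Z.
        Visit S.
        At S: no right child.
    Visit W.
    At W: go right to L.
      At L: no left child.
      Visit L.
      At L: go right to E.
        At E: no left child.
        Visit E.
        At E: go right to F.
          F is a leaf — visit F.
  Visit Q.
  At Q: go right to K.
    At K: go left to R.
      R is a leaf — visit R.
    Visit K.
    At K: go right to V.
      At V: go left to U.
        U is a leaf — visit U.
      Visit V.
      At V: no right child.
Visit B.
At B: no right child.

G T C P Z S W L E F Q R K U V B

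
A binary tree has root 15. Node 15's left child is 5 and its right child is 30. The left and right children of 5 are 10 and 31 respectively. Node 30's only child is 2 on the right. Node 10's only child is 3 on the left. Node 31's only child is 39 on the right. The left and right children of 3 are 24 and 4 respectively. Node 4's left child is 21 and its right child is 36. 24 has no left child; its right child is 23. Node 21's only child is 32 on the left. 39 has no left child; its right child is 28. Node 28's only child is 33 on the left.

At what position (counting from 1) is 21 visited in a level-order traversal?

13

Level-order visits nodes level by level from the root, left to right within each level.
Level 0: 15
Level 1: 5, 30
Level 2: 10, 31, 2
Level 3: 3, 39
Level 4: 24, 4, 28
Level 5: 23, 21, 36, 33
Level 6: 32
Full level-order sequence: 15, 5, 30, 10, 31, 2, 3, 39, 24, 4, 28, 23, 21, 36, 33, 32.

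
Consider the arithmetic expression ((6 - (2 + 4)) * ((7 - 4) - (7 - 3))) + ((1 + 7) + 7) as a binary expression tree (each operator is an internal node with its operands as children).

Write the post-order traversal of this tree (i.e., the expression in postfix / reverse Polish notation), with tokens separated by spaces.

6 2 4 + - 7 4 - 7 3 - - * 1 7 + 7 + +

Post-order on an expression tree gives postfix notation: for each operator, emit left operand, right operand, then the operator.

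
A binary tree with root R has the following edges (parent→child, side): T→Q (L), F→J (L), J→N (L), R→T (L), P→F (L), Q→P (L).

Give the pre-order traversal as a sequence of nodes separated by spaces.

Pre-order visits the node, then its left subtree, then its right subtree.
Visit R.
At R: go left to T.
  Visit T.
  At T: go left to Q.
    Visit Q.
    At Q: go left to P.
      Visit P.
      At P: go left to F.
        Visit F.
        At F: go left to J.
          Visit J.
          At J: go left to N.
            N is a leaf — visit N.
          At J: no right child.
        At F: no right child.
      At P: no right child.
    At Q: no right child.
  At T: no right child.
At R: no right child.

R T Q P F J N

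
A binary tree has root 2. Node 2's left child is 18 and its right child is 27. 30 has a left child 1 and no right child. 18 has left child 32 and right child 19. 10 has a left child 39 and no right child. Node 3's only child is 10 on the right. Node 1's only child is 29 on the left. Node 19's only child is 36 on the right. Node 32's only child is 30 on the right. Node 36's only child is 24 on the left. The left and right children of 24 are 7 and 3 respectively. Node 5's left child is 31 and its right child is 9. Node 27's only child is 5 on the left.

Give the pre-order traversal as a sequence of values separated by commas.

2, 18, 32, 30, 1, 29, 19, 36, 24, 7, 3, 10, 39, 27, 5, 31, 9

Pre-order visits the node, then its left subtree, then its right subtree.
Visit 2.
At 2: go left to 18.
  Visit 18.
  At 18: go left to 32.
    Visit 32.
    At 32: no left child.
    At 32: go right to 30.
      Visit 30.
      At 30: go left to 1.
        Visit 1.
        At 1: go left to 29.
          29 is a leaf — visit 29.
        At 1: no right child.
      At 30: no right child.
  At 18: go right to 19.
    Visit 19.
    At 19: no left child.
    At 19: go right to 36.
      Visit 36.
      At 36: go left to 24.
        Visit 24.
        At 24: go left to 7.
          7 is a leaf — visit 7.
        At 24: go right to 3.
          Visit 3.
          At 3: no left child.
          At 3: go right to 10.
            Visit 10.
            At 10: go left to 39.
              39 is a leaf — visit 39.
            At 10: no right child.
      At 36: no right child.
At 2: go right to 27.
  Visit 27.
  At 27: go left to 5.
    Visit 5.
    At 5: go left to 31.
      31 is a leaf — visit 31.
    At 5: go right to 9.
      9 is a leaf — visit 9.
  At 27: no right child.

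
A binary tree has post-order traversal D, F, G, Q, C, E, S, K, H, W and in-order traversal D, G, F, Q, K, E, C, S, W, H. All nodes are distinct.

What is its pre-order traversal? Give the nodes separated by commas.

W, K, Q, G, D, F, S, E, C, H

The last element of post-order is the root; it splits in-order into left and right subtrees.
Root W: left subtree has 8 nodes {D, G, F, Q, K, E, C, S}, right has 1 {H}.
  Root K: left subtree has 4 nodes {D, G, F, Q}, right has 3 {E, C, S}.
    Root Q: left subtree has 3 nodes {D, G, F}, right has 0 { }.
      Root G: left subtree has 1 node {D}, right has 1 {F}.
    Root S: left subtree has 2 nodes {E, C}, right has 0 { }.
      Root E: left subtree has 0 nodes { }, right has 1 {C}.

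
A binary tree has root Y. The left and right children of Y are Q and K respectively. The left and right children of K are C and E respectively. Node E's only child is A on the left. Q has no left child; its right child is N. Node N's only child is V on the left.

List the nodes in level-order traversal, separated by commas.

Y, Q, K, N, C, E, V, A

Level-order visits nodes level by level from the root, left to right within each level.
Level 0: Y
Level 1: Q, K
Level 2: N, C, E
Level 3: V, A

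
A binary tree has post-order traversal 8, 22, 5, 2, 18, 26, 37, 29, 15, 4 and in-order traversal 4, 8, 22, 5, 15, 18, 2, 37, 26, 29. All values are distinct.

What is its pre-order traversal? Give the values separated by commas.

The last element of post-order is the root; it splits in-order into left and right subtrees.
Root 4: left subtree has 0 nodes { }, right has 9 {8, 22, 5, 15, 18, 2, 37, 26, 29}.
  Root 15: left subtree has 3 nodes {8, 22, 5}, right has 5 {18, 2, 37, 26, 29}.
    Root 5: left subtree has 2 nodes {8, 22}, right has 0 { }.
      Root 22: left subtree has 1 node {8}, right has 0 { }.
    Root 29: left subtree has 4 nodes {18, 2, 37, 26}, right has 0 { }.
      Root 37: left subtree has 2 nodes {18, 2}, right has 1 {26}.
        Root 18: left subtree has 0 nodes { }, right has 1 {2}.

4, 15, 5, 22, 8, 29, 37, 18, 2, 26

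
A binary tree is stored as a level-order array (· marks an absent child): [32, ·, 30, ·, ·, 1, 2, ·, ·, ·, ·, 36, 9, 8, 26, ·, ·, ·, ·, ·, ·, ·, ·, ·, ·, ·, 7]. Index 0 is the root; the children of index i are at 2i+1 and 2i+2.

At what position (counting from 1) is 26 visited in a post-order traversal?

6

Post-order visits the left subtree, then the right subtree, then the node.
At 32: no left child.
At 32: go right to 30.
  At 30: go left to 1.
    At 1: go left to 36.
      36 is a leaf — visit 36.
    At 1: go right to 9.
      At 9: no left child.
      At 9: go right to 7.
        7 is a leaf — visit 7.
      Visit 9.
    Visit 1.
  At 30: go right to 2.
    At 2: go left to 8.
      8 is a leaf — visit 8.
    At 2: go right to 26.
      26 is a leaf — visit 26.
    Visit 2.
  Visit 30.
Visit 32.
Full post-order sequence: 36, 7, 9, 1, 8, 26, 2, 30, 32.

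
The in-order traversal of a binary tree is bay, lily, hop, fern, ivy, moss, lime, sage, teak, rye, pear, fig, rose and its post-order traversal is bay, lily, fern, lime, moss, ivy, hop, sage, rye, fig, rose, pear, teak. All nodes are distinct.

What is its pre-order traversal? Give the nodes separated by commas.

teak, sage, hop, lily, bay, ivy, fern, moss, lime, pear, rye, rose, fig

The last element of post-order is the root; it splits in-order into left and right subtrees.
Root teak: left subtree has 8 nodes {bay, lily, hop, fern, ivy, moss, lime, sage}, right has 4 {rye, pear, fig, rose}.
  Root sage: left subtree has 7 nodes {bay, lily, hop, fern, ivy, moss, lime}, right has 0 { }.
    Root hop: left subtree has 2 nodes {bay, lily}, right has 4 {fern, ivy, moss, lime}.
      Root lily: left subtree has 1 node {bay}, right has 0 { }.
      Root ivy: left subtree has 1 node {fern}, right has 2 {moss, lime}.
        Root moss: left subtree has 0 nodes { }, right has 1 {lime}.
  Root pear: left subtree has 1 node {rye}, right has 2 {fig, rose}.
    Root rose: left subtree has 1 node {fig}, right has 0 { }.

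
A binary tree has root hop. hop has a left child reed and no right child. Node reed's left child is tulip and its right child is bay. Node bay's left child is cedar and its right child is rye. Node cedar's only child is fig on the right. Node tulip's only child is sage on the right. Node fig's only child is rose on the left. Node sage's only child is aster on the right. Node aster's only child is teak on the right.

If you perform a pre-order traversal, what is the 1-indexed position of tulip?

3

Pre-order visits the node, then its left subtree, then its right subtree.
Visit hop.
At hop: go left to reed.
  Visit reed.
  At reed: go left to tulip.
    Visit tulip.
    At tulip: no left child.
    At tulip: go right to sage.
      Visit sage.
      At sage: no left child.
      At sage: go right to aster.
        Visit aster.
        At aster: no left child.
        At aster: go right to teak.
          teak is a leaf — visit teak.
  At reed: go right to bay.
    Visit bay.
    At bay: go left to cedar.
      Visit cedar.
      At cedar: no left child.
      At cedar: go right to fig.
        Visit fig.
        At fig: go left to rose.
          rose is a leaf — visit rose.
        At fig: no right child.
    At bay: go right to rye.
      rye is a leaf — visit rye.
At hop: no right child.
Full pre-order sequence: hop, reed, tulip, sage, aster, teak, bay, cedar, fig, rose, rye.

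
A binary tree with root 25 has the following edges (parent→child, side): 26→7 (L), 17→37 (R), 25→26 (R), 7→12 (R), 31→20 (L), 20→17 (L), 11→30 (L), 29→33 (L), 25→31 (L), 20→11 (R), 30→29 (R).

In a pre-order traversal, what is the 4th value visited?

Pre-order visits the node, then its left subtree, then its right subtree.
Visit 25.
At 25: go left to 31.
  Visit 31.
  At 31: go left to 20.
    Visit 20.
    At 20: go left to 17.
      Visit 17.
      At 17: no left child.
      At 17: go right to 37.
        37 is a leaf — visit 37.
    At 20: go right to 11.
      Visit 11.
      At 11: go left to 30.
        Visit 30.
        At 30: no left child.
        At 30: go right to 29.
          Visit 29.
          At 29: go left to 33.
            33 is a leaf — visit 33.
          At 29: no right child.
      At 11: no right child.
  At 31: no right child.
At 25: go right to 26.
  Visit 26.
  At 26: go left to 7.
    Visit 7.
    At 7: no left child.
    At 7: go right to 12.
      12 is a leaf — visit 12.
  At 26: no right child.
Full pre-order sequence: 25, 31, 20, 17, 37, 11, 30, 29, 33, 26, 7, 12.

17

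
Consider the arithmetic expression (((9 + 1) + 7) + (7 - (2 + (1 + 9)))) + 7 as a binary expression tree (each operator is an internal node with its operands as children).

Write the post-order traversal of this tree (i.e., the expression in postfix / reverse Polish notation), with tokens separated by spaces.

9 1 + 7 + 7 2 1 9 + + - + 7 +

Post-order on an expression tree gives postfix notation: for each operator, emit left operand, right operand, then the operator.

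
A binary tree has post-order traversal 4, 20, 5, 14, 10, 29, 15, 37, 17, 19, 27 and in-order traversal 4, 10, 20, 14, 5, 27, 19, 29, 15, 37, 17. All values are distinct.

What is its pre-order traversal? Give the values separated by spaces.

The last element of post-order is the root; it splits in-order into left and right subtrees.
Root 27: left subtree has 5 nodes {4, 10, 20, 14, 5}, right has 5 {19, 29, 15, 37, 17}.
  Root 10: left subtree has 1 node {4}, right has 3 {20, 14, 5}.
    Root 14: left subtree has 1 node {20}, right has 1 {5}.
  Root 19: left subtree has 0 nodes { }, right has 4 {29, 15, 37, 17}.
    Root 17: left subtree has 3 nodes {29, 15, 37}, right has 0 { }.
      Root 37: left subtree has 2 nodes {29, 15}, right has 0 { }.
        Root 15: left subtree has 1 node {29}, right has 0 { }.

27 10 4 14 20 5 19 17 37 15 29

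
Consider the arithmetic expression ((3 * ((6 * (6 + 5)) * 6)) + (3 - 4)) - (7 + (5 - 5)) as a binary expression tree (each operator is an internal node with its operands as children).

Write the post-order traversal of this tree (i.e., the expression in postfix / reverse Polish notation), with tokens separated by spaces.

Post-order on an expression tree gives postfix notation: for each operator, emit left operand, right operand, then the operator.

3 6 6 5 + * 6 * * 3 4 - + 7 5 5 - + -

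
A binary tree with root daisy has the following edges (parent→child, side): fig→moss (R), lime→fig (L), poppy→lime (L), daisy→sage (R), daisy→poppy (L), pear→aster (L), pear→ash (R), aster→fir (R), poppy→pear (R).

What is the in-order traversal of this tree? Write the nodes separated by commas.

fig, moss, lime, poppy, aster, fir, pear, ash, daisy, sage

In-order visits the left subtree, then the node, then the right subtree.
At daisy: go left to poppy.
  At poppy: go left to lime.
    At lime: go left to fig.
      At fig: no left child.
      Visit fig.
      At fig: go right to moss.
        moss is a leaf — visit moss.
    Visit lime.
    At lime: no right child.
  Visit poppy.
  At poppy: go right to pear.
    At pear: go left to aster.
      At aster: no left child.
      Visit aster.
      At aster: go right to fir.
        fir is a leaf — visit fir.
    Visit pear.
    At pear: go right to ash.
      ash is a leaf — visit ash.
Visit daisy.
At daisy: go right to sage.
  sage is a leaf — visit sage.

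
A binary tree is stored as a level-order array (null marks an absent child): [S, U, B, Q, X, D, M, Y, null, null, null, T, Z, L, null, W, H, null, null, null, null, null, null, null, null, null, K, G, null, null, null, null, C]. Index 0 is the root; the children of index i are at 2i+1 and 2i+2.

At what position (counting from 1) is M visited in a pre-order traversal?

14

Pre-order visits the node, then its left subtree, then its right subtree.
Visit S.
At S: go left to U.
  Visit U.
  At U: go left to Q.
    Visit Q.
    At Q: go left to Y.
      Visit Y.
      At Y: go left to W.
        Visit W.
        At W: no left child.
        At W: go right to C.
          C is a leaf — visit C.
      At Y: go right to H.
        H is a leaf — visit H.
    At Q: no right child.
  At U: go right to X.
    X is a leaf — visit X.
At S: go right to B.
  Visit B.
  At B: go left to D.
    Visit D.
    At D: go left to T.
      T is a leaf — visit T.
    At D: go right to Z.
      Visit Z.
      At Z: no left child.
      At Z: go right to K.
        K is a leaf — visit K.
  At B: go right to M.
    Visit M.
    At M: go left to L.
      Visit L.
      At L: go left to G.
        G is a leaf — visit G.
      At L: no right child.
    At M: no right child.
Full pre-order sequence: S, U, Q, Y, W, C, H, X, B, D, T, Z, K, M, L, G.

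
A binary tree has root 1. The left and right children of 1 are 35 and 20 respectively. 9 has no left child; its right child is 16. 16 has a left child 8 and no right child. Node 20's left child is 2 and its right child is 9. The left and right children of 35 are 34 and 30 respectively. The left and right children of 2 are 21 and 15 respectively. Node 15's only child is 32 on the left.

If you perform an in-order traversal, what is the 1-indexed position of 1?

In-order visits the left subtree, then the node, then the right subtree.
At 1: go left to 35.
  At 35: go left to 34.
    34 is a leaf — visit 34.
  Visit 35.
  At 35: go right to 30.
    30 is a leaf — visit 30.
Visit 1.
At 1: go right to 20.
  At 20: go left to 2.
    At 2: go left to 21.
      21 is a leaf — visit 21.
    Visit 2.
    At 2: go right to 15.
      At 15: go left to 32.
        32 is a leaf — visit 32.
      Visit 15.
      At 15: no right child.
  Visit 20.
  At 20: go right to 9.
    At 9: no left child.
    Visit 9.
    At 9: go right to 16.
      At 16: go left to 8.
        8 is a leaf — visit 8.
      Visit 16.
      At 16: no right child.
Full in-order sequence: 34, 35, 30, 1, 21, 2, 32, 15, 20, 9, 8, 16.

4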